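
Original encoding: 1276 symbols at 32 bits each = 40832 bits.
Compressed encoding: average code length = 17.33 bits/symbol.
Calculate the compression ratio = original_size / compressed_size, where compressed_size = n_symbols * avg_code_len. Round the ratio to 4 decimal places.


original_size = n_symbols * orig_bits = 1276 * 32 = 40832 bits
compressed_size = n_symbols * avg_code_len = 1276 * 17.33 = 22113.08 bits
ratio = original_size / compressed_size = 40832 / 22113.08 = 1.8465

Compression ratio = 1.8465


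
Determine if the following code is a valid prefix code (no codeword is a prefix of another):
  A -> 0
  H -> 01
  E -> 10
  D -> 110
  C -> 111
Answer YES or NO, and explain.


Checking each pair (does one codeword prefix another?):
  A='0' vs H='01': prefix -- VIOLATION

NO -- this is NOT a valid prefix code. A (0) is a prefix of H (01).


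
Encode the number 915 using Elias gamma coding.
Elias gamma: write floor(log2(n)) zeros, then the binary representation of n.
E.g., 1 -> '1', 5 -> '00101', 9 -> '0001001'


num_bits = floor(log2(915)) + 1 = 10
leading_zeros = num_bits - 1 = 9
binary(915) = 1110010011

Elias gamma(915) = '000000000' + '1110010011' = 0000000001110010011 (19 bits)


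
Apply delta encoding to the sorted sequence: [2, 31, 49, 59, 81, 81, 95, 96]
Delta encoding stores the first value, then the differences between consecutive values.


First value: 2
Deltas:
  31 - 2 = 29
  49 - 31 = 18
  59 - 49 = 10
  81 - 59 = 22
  81 - 81 = 0
  95 - 81 = 14
  96 - 95 = 1


Delta encoded: [2, 29, 18, 10, 22, 0, 14, 1]


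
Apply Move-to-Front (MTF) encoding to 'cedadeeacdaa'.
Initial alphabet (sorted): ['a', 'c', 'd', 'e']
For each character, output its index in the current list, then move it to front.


MTF encoding:
'c': index 1 in ['a', 'c', 'd', 'e'] -> ['c', 'a', 'd', 'e']
'e': index 3 in ['c', 'a', 'd', 'e'] -> ['e', 'c', 'a', 'd']
'd': index 3 in ['e', 'c', 'a', 'd'] -> ['d', 'e', 'c', 'a']
'a': index 3 in ['d', 'e', 'c', 'a'] -> ['a', 'd', 'e', 'c']
'd': index 1 in ['a', 'd', 'e', 'c'] -> ['d', 'a', 'e', 'c']
'e': index 2 in ['d', 'a', 'e', 'c'] -> ['e', 'd', 'a', 'c']
'e': index 0 in ['e', 'd', 'a', 'c'] -> ['e', 'd', 'a', 'c']
'a': index 2 in ['e', 'd', 'a', 'c'] -> ['a', 'e', 'd', 'c']
'c': index 3 in ['a', 'e', 'd', 'c'] -> ['c', 'a', 'e', 'd']
'd': index 3 in ['c', 'a', 'e', 'd'] -> ['d', 'c', 'a', 'e']
'a': index 2 in ['d', 'c', 'a', 'e'] -> ['a', 'd', 'c', 'e']
'a': index 0 in ['a', 'd', 'c', 'e'] -> ['a', 'd', 'c', 'e']


Output: [1, 3, 3, 3, 1, 2, 0, 2, 3, 3, 2, 0]


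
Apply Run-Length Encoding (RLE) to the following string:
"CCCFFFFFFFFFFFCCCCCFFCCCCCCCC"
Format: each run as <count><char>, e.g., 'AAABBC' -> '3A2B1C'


Scanning runs left to right:
  i=0: run of 'C' x 3 -> '3C'
  i=3: run of 'F' x 11 -> '11F'
  i=14: run of 'C' x 5 -> '5C'
  i=19: run of 'F' x 2 -> '2F'
  i=21: run of 'C' x 8 -> '8C'

RLE = 3C11F5C2F8C


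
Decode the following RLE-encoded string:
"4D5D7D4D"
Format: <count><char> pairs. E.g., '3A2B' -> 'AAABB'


Expanding each <count><char> pair:
  4D -> 'DDDD'
  5D -> 'DDDDD'
  7D -> 'DDDDDDD'
  4D -> 'DDDD'

Decoded = DDDDDDDDDDDDDDDDDDDD


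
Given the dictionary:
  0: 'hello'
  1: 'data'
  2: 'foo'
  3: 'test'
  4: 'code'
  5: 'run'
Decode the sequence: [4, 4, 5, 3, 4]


Look up each index in the dictionary:
  4 -> 'code'
  4 -> 'code'
  5 -> 'run'
  3 -> 'test'
  4 -> 'code'

Decoded: "code code run test code"


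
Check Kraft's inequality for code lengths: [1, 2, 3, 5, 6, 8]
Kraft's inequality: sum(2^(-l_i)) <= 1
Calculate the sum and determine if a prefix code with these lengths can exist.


Sum = 2^(-1) + 2^(-2) + 2^(-3) + 2^(-5) + 2^(-6) + 2^(-8)
    = 0.5 + 0.25 + 0.125 + 0.03125 + 0.015625 + 0.00390625
    = 237/256 = 0.92578125
Since 0.92578125 <= 1, Kraft's inequality IS satisfied.
A prefix code with these lengths CAN exist.

Kraft sum = 0.92578125. Satisfied.


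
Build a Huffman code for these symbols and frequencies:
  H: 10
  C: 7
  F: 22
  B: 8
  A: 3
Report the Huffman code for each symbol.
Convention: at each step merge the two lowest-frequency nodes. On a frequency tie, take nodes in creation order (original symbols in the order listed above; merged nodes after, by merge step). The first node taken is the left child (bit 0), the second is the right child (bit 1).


Huffman tree construction:
Step 1: Merge A(3) + C(7) = 10
Step 2: Merge B(8) + H(10) = 18
Step 3: Merge (A+C)(10) + (B+H)(18) = 28
Step 4: Merge F(22) + ((A+C)+(B+H))(28) = 50
Read each symbol's code off the tree from the root (left child = 0, right child = 1).

Codes:
  H: 111 (length 3)
  C: 101 (length 3)
  F: 0 (length 1)
  B: 110 (length 3)
  A: 100 (length 3)
Average code length: 106/50 = 2.1200 bits/symbol


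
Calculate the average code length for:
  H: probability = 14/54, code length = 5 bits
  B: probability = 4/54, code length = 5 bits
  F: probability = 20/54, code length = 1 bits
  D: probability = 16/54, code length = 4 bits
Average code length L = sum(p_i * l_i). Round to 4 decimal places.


Weighted contributions p_i * l_i:
  H: (14/54) * 5 = 70/54
  B: (4/54) * 5 = 20/54
  F: (20/54) * 1 = 20/54
  D: (16/54) * 4 = 64/54
Sum = (70 + 20 + 20 + 64)/54 = 174/54

L = 174/54 = 3.2222 bits/symbol


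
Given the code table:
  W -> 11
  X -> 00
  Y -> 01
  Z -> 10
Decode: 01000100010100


Decoding:
01 -> Y
00 -> X
01 -> Y
00 -> X
01 -> Y
01 -> Y
00 -> X


Result: YXYXYYX


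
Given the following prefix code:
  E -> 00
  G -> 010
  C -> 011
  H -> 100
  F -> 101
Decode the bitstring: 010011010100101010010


Decoding step by step:
Bits 010 -> G
Bits 011 -> C
Bits 010 -> G
Bits 100 -> H
Bits 101 -> F
Bits 010 -> G
Bits 010 -> G


Decoded message: GCGHFGG


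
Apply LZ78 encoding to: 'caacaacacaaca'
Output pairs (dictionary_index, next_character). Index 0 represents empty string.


LZ78 encoding steps:
Dictionary: {0: ''}
Step 1: w='' (idx 0), next='c' -> output (0, 'c'), add 'c' as idx 1
Step 2: w='' (idx 0), next='a' -> output (0, 'a'), add 'a' as idx 2
Step 3: w='a' (idx 2), next='c' -> output (2, 'c'), add 'ac' as idx 3
Step 4: w='a' (idx 2), next='a' -> output (2, 'a'), add 'aa' as idx 4
Step 5: w='c' (idx 1), next='a' -> output (1, 'a'), add 'ca' as idx 5
Step 6: w='ca' (idx 5), next='a' -> output (5, 'a'), add 'caa' as idx 6
Step 7: w='ca' (idx 5), end of input -> output (5, '')


Encoded: [(0, 'c'), (0, 'a'), (2, 'c'), (2, 'a'), (1, 'a'), (5, 'a'), (5, '')]


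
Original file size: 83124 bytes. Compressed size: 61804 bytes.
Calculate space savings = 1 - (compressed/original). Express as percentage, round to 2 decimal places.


ratio = compressed/original = 61804/83124 = 0.743516
savings = 1 - ratio = 1 - 0.743516 = 0.256484
as a percentage: 0.256484 * 100 = 25.65%

Space savings = 1 - 61804/83124 = 25.65%


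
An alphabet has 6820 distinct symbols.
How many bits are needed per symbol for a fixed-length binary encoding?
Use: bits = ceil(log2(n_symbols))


log2(6820) = 12.7356
Bracket: 2^12 = 4096 < 6820 <= 2^13 = 8192
So ceil(log2(6820)) = 13

bits = ceil(log2(6820)) = ceil(12.7356) = 13 bits


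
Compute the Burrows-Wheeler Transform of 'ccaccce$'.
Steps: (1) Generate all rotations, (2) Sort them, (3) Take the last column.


Rotations (sorted):
  0: $ccaccce -> last char: e
  1: accce$cc -> last char: c
  2: caccce$c -> last char: c
  3: ccaccce$ -> last char: $
  4: ccce$cca -> last char: a
  5: cce$ccac -> last char: c
  6: ce$ccacc -> last char: c
  7: e$ccaccc -> last char: c


BWT = ecc$accc


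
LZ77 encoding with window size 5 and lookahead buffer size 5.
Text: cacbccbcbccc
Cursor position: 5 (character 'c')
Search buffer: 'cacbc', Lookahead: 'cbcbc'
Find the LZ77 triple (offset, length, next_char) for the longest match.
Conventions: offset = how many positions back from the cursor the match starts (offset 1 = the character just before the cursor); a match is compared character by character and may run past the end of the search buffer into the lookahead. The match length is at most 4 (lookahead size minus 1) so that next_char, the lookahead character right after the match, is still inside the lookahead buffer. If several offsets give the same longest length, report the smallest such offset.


Try each offset into the search buffer:
  offset=1 (pos 4, char 'c'): match length 1
  offset=2 (pos 3, char 'b'): match length 0
  offset=3 (pos 2, char 'c'): match length 3
  offset=4 (pos 1, char 'a'): match length 0
  offset=5 (pos 0, char 'c'): match length 1
Longest match has length 3 at offset 3.
next_char = character at position 5 + 3 = 8 -> 'b'

Best match: offset=3, length=3 (matching 'cbc' starting at position 2)
LZ77 triple: (3, 3, 'b')


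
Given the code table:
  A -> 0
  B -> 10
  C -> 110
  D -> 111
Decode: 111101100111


Decoding:
111 -> D
10 -> B
110 -> C
0 -> A
111 -> D


Result: DBCAD


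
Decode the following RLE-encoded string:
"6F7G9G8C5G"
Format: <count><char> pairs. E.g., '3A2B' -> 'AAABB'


Expanding each <count><char> pair:
  6F -> 'FFFFFF'
  7G -> 'GGGGGGG'
  9G -> 'GGGGGGGGG'
  8C -> 'CCCCCCCC'
  5G -> 'GGGGG'

Decoded = FFFFFFGGGGGGGGGGGGGGGGCCCCCCCCGGGGG


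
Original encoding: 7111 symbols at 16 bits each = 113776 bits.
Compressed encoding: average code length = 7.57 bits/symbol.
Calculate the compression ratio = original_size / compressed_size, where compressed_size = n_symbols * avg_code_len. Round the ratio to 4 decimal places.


original_size = n_symbols * orig_bits = 7111 * 16 = 113776 bits
compressed_size = n_symbols * avg_code_len = 7111 * 7.57 = 53830.27 bits
ratio = original_size / compressed_size = 113776 / 53830.27 = 2.1136

Compression ratio = 2.1136


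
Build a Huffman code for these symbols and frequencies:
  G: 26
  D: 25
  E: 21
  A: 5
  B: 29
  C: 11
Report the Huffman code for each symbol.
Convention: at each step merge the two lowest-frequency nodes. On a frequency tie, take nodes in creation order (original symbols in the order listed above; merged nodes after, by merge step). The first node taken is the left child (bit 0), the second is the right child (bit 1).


Huffman tree construction:
Step 1: Merge A(5) + C(11) = 16
Step 2: Merge (A+C)(16) + E(21) = 37
Step 3: Merge D(25) + G(26) = 51
Step 4: Merge B(29) + ((A+C)+E)(37) = 66
Step 5: Merge (D+G)(51) + (B+((A+C)+E))(66) = 117
Read each symbol's code off the tree from the root (left child = 0, right child = 1).

Codes:
  G: 01 (length 2)
  D: 00 (length 2)
  E: 111 (length 3)
  A: 1100 (length 4)
  B: 10 (length 2)
  C: 1101 (length 4)
Average code length: 287/117 = 2.4530 bits/symbol


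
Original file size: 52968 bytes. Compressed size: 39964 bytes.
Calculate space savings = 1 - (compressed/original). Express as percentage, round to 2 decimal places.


ratio = compressed/original = 39964/52968 = 0.754493
savings = 1 - ratio = 1 - 0.754493 = 0.245507
as a percentage: 0.245507 * 100 = 24.55%

Space savings = 1 - 39964/52968 = 24.55%


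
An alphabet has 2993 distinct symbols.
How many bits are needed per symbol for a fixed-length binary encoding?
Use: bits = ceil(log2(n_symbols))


log2(2993) = 11.5474
Bracket: 2^11 = 2048 < 2993 <= 2^12 = 4096
So ceil(log2(2993)) = 12

bits = ceil(log2(2993)) = ceil(11.5474) = 12 bits


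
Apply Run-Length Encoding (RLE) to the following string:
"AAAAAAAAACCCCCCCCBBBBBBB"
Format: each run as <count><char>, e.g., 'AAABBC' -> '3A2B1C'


Scanning runs left to right:
  i=0: run of 'A' x 9 -> '9A'
  i=9: run of 'C' x 8 -> '8C'
  i=17: run of 'B' x 7 -> '7B'

RLE = 9A8C7B


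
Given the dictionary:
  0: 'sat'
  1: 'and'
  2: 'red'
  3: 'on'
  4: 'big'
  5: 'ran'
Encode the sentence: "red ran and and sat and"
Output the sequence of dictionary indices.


Look up each word in the dictionary:
  'red' -> 2
  'ran' -> 5
  'and' -> 1
  'and' -> 1
  'sat' -> 0
  'and' -> 1

Encoded: [2, 5, 1, 1, 0, 1]


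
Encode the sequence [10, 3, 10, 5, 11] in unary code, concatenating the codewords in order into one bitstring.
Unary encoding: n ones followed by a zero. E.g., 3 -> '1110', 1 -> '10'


Encode each number as n ones followed by a terminating 0:
  10 -> 11111111110 (11 bits)
  3 -> 1110 (4 bits)
  10 -> 11111111110 (11 bits)
  5 -> 111110 (6 bits)
  11 -> 111111111110 (12 bits)
Total length = 11 + 4 + 11 + 6 + 12 = 44 bits.

Unary([10, 3, 10, 5, 11]) = 11111111110111011111111110111110111111111110 (44 bits)


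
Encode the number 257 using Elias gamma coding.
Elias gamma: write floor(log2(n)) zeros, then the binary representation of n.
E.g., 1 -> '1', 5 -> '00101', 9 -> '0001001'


num_bits = floor(log2(257)) + 1 = 9
leading_zeros = num_bits - 1 = 8
binary(257) = 100000001

Elias gamma(257) = '00000000' + '100000001' = 00000000100000001 (17 bits)


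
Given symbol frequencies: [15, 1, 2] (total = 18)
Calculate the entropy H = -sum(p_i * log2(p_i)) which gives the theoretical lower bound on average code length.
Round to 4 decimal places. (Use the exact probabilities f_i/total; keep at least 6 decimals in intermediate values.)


Per-symbol terms -p_i * log2(p_i) with p_i = f_i/18:
  p = 15/18 = 0.833333: log2(p) = -0.263034, -p*log2(p) = 0.219195
  p = 1/18 = 0.055556: log2(p) = -4.169925, -p*log2(p) = 0.231663
  p = 2/18 = 0.111111: log2(p) = -3.169925, -p*log2(p) = 0.352214
H = 0.219195 + 0.231663 + 0.352214 = 0.803072

H = 0.8031 bits/symbol


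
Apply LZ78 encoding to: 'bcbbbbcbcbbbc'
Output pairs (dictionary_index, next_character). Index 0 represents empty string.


LZ78 encoding steps:
Dictionary: {0: ''}
Step 1: w='' (idx 0), next='b' -> output (0, 'b'), add 'b' as idx 1
Step 2: w='' (idx 0), next='c' -> output (0, 'c'), add 'c' as idx 2
Step 3: w='b' (idx 1), next='b' -> output (1, 'b'), add 'bb' as idx 3
Step 4: w='bb' (idx 3), next='c' -> output (3, 'c'), add 'bbc' as idx 4
Step 5: w='b' (idx 1), next='c' -> output (1, 'c'), add 'bc' as idx 5
Step 6: w='bb' (idx 3), next='b' -> output (3, 'b'), add 'bbb' as idx 6
Step 7: w='c' (idx 2), end of input -> output (2, '')


Encoded: [(0, 'b'), (0, 'c'), (1, 'b'), (3, 'c'), (1, 'c'), (3, 'b'), (2, '')]


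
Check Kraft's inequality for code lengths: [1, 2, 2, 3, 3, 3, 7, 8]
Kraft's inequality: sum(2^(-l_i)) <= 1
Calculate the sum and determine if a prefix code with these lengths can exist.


Sum = 2^(-1) + 2^(-2) + 2^(-2) + 2^(-3) + 2^(-3) + 2^(-3) + 2^(-7) + 2^(-8)
    = 0.5 + 0.25 + 0.25 + 0.125 + 0.125 + 0.125 + 0.0078125 + 0.00390625
    = 355/256 = 1.38671875
Since 1.38671875 > 1, Kraft's inequality is NOT satisfied.
A prefix code with these lengths CANNOT exist.

Kraft sum = 1.38671875. Not satisfied.


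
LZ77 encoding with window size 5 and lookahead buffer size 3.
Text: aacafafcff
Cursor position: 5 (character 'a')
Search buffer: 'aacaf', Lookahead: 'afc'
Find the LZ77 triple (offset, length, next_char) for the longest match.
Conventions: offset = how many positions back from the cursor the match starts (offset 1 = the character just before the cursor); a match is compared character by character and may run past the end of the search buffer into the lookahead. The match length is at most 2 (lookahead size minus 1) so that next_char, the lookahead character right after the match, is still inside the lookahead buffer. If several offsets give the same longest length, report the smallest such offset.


Try each offset into the search buffer:
  offset=1 (pos 4, char 'f'): match length 0
  offset=2 (pos 3, char 'a'): match length 2
  offset=3 (pos 2, char 'c'): match length 0
  offset=4 (pos 1, char 'a'): match length 1
  offset=5 (pos 0, char 'a'): match length 1
Longest match has length 2 at offset 2.
next_char = character at position 5 + 2 = 7 -> 'c'

Best match: offset=2, length=2 (matching 'af' starting at position 3)
LZ77 triple: (2, 2, 'c')


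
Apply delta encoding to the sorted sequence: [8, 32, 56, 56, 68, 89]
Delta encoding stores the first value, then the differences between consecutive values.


First value: 8
Deltas:
  32 - 8 = 24
  56 - 32 = 24
  56 - 56 = 0
  68 - 56 = 12
  89 - 68 = 21


Delta encoded: [8, 24, 24, 0, 12, 21]


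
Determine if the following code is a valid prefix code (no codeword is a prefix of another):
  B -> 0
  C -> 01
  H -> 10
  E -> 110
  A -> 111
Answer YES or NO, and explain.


Checking each pair (does one codeword prefix another?):
  B='0' vs C='01': prefix -- VIOLATION

NO -- this is NOT a valid prefix code. B (0) is a prefix of C (01).


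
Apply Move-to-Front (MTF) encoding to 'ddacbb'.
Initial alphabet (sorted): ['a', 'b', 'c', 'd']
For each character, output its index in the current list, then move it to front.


MTF encoding:
'd': index 3 in ['a', 'b', 'c', 'd'] -> ['d', 'a', 'b', 'c']
'd': index 0 in ['d', 'a', 'b', 'c'] -> ['d', 'a', 'b', 'c']
'a': index 1 in ['d', 'a', 'b', 'c'] -> ['a', 'd', 'b', 'c']
'c': index 3 in ['a', 'd', 'b', 'c'] -> ['c', 'a', 'd', 'b']
'b': index 3 in ['c', 'a', 'd', 'b'] -> ['b', 'c', 'a', 'd']
'b': index 0 in ['b', 'c', 'a', 'd'] -> ['b', 'c', 'a', 'd']


Output: [3, 0, 1, 3, 3, 0]


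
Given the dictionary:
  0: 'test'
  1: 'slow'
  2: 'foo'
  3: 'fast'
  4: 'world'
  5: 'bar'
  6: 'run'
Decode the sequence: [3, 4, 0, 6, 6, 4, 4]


Look up each index in the dictionary:
  3 -> 'fast'
  4 -> 'world'
  0 -> 'test'
  6 -> 'run'
  6 -> 'run'
  4 -> 'world'
  4 -> 'world'

Decoded: "fast world test run run world world"


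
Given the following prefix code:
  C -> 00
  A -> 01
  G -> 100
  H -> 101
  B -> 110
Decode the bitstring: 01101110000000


Decoding step by step:
Bits 01 -> A
Bits 101 -> H
Bits 110 -> B
Bits 00 -> C
Bits 00 -> C
Bits 00 -> C


Decoded message: AHBCCC


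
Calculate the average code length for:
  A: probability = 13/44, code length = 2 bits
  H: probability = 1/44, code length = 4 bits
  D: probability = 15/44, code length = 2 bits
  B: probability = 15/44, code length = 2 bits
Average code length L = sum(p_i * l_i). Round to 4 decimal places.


Weighted contributions p_i * l_i:
  A: (13/44) * 2 = 26/44
  H: (1/44) * 4 = 4/44
  D: (15/44) * 2 = 30/44
  B: (15/44) * 2 = 30/44
Sum = (26 + 4 + 30 + 30)/44 = 90/44

L = 90/44 = 2.0455 bits/symbol


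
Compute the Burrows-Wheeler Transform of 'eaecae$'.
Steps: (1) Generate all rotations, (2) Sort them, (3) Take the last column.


Rotations (sorted):
  0: $eaecae -> last char: e
  1: ae$eaec -> last char: c
  2: aecae$e -> last char: e
  3: cae$eae -> last char: e
  4: e$eaeca -> last char: a
  5: eaecae$ -> last char: $
  6: ecae$ea -> last char: a


BWT = eceea$a


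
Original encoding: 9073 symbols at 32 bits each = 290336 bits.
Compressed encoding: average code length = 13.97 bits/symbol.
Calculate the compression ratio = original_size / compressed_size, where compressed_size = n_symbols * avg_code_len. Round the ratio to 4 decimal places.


original_size = n_symbols * orig_bits = 9073 * 32 = 290336 bits
compressed_size = n_symbols * avg_code_len = 9073 * 13.97 = 126749.81 bits
ratio = original_size / compressed_size = 290336 / 126749.81 = 2.2906

Compression ratio = 2.2906


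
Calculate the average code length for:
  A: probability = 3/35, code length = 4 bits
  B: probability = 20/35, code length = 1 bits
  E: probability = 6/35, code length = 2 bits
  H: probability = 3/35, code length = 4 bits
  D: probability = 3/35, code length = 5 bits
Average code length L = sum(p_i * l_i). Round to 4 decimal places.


Weighted contributions p_i * l_i:
  A: (3/35) * 4 = 12/35
  B: (20/35) * 1 = 20/35
  E: (6/35) * 2 = 12/35
  H: (3/35) * 4 = 12/35
  D: (3/35) * 5 = 15/35
Sum = (12 + 20 + 12 + 12 + 15)/35 = 71/35

L = 71/35 = 2.0286 bits/symbol


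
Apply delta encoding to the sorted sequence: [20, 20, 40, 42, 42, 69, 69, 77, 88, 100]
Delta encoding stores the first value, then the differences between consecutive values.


First value: 20
Deltas:
  20 - 20 = 0
  40 - 20 = 20
  42 - 40 = 2
  42 - 42 = 0
  69 - 42 = 27
  69 - 69 = 0
  77 - 69 = 8
  88 - 77 = 11
  100 - 88 = 12


Delta encoded: [20, 0, 20, 2, 0, 27, 0, 8, 11, 12]


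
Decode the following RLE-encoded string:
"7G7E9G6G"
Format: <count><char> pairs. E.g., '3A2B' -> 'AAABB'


Expanding each <count><char> pair:
  7G -> 'GGGGGGG'
  7E -> 'EEEEEEE'
  9G -> 'GGGGGGGGG'
  6G -> 'GGGGGG'

Decoded = GGGGGGGEEEEEEEGGGGGGGGGGGGGGG


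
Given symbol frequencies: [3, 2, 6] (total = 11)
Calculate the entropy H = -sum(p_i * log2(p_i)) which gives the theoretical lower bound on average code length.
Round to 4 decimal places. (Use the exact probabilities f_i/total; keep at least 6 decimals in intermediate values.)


Per-symbol terms -p_i * log2(p_i) with p_i = f_i/11:
  p = 3/11 = 0.272727: log2(p) = -1.874469, -p*log2(p) = 0.511219
  p = 2/11 = 0.181818: log2(p) = -2.459432, -p*log2(p) = 0.447169
  p = 6/11 = 0.545455: log2(p) = -0.874469, -p*log2(p) = 0.476983
H = 0.511219 + 0.447169 + 0.476983 = 1.435371

H = 1.4354 bits/symbol


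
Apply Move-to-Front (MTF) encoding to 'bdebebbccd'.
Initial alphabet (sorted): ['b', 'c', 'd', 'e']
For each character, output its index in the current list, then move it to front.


MTF encoding:
'b': index 0 in ['b', 'c', 'd', 'e'] -> ['b', 'c', 'd', 'e']
'd': index 2 in ['b', 'c', 'd', 'e'] -> ['d', 'b', 'c', 'e']
'e': index 3 in ['d', 'b', 'c', 'e'] -> ['e', 'd', 'b', 'c']
'b': index 2 in ['e', 'd', 'b', 'c'] -> ['b', 'e', 'd', 'c']
'e': index 1 in ['b', 'e', 'd', 'c'] -> ['e', 'b', 'd', 'c']
'b': index 1 in ['e', 'b', 'd', 'c'] -> ['b', 'e', 'd', 'c']
'b': index 0 in ['b', 'e', 'd', 'c'] -> ['b', 'e', 'd', 'c']
'c': index 3 in ['b', 'e', 'd', 'c'] -> ['c', 'b', 'e', 'd']
'c': index 0 in ['c', 'b', 'e', 'd'] -> ['c', 'b', 'e', 'd']
'd': index 3 in ['c', 'b', 'e', 'd'] -> ['d', 'c', 'b', 'e']


Output: [0, 2, 3, 2, 1, 1, 0, 3, 0, 3]


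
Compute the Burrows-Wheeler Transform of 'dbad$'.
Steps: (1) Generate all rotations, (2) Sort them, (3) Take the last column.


Rotations (sorted):
  0: $dbad -> last char: d
  1: ad$db -> last char: b
  2: bad$d -> last char: d
  3: d$dba -> last char: a
  4: dbad$ -> last char: $


BWT = dbda$


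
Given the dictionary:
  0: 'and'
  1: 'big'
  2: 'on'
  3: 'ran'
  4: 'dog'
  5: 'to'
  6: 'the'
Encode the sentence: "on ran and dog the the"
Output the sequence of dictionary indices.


Look up each word in the dictionary:
  'on' -> 2
  'ran' -> 3
  'and' -> 0
  'dog' -> 4
  'the' -> 6
  'the' -> 6

Encoded: [2, 3, 0, 4, 6, 6]


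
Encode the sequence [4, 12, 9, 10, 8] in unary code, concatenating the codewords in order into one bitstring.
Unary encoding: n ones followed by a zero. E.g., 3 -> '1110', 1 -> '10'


Encode each number as n ones followed by a terminating 0:
  4 -> 11110 (5 bits)
  12 -> 1111111111110 (13 bits)
  9 -> 1111111110 (10 bits)
  10 -> 11111111110 (11 bits)
  8 -> 111111110 (9 bits)
Total length = 5 + 13 + 10 + 11 + 9 = 48 bits.

Unary([4, 12, 9, 10, 8]) = 111101111111111110111111111011111111110111111110 (48 bits)


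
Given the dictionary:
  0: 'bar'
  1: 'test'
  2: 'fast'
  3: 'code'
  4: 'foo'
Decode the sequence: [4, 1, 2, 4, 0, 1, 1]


Look up each index in the dictionary:
  4 -> 'foo'
  1 -> 'test'
  2 -> 'fast'
  4 -> 'foo'
  0 -> 'bar'
  1 -> 'test'
  1 -> 'test'

Decoded: "foo test fast foo bar test test"


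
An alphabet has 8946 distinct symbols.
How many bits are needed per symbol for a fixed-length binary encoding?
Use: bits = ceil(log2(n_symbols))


log2(8946) = 13.127
Bracket: 2^13 = 8192 < 8946 <= 2^14 = 16384
So ceil(log2(8946)) = 14

bits = ceil(log2(8946)) = ceil(13.127) = 14 bits


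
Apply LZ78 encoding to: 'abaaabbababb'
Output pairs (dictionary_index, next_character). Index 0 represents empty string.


LZ78 encoding steps:
Dictionary: {0: ''}
Step 1: w='' (idx 0), next='a' -> output (0, 'a'), add 'a' as idx 1
Step 2: w='' (idx 0), next='b' -> output (0, 'b'), add 'b' as idx 2
Step 3: w='a' (idx 1), next='a' -> output (1, 'a'), add 'aa' as idx 3
Step 4: w='a' (idx 1), next='b' -> output (1, 'b'), add 'ab' as idx 4
Step 5: w='b' (idx 2), next='a' -> output (2, 'a'), add 'ba' as idx 5
Step 6: w='ba' (idx 5), next='b' -> output (5, 'b'), add 'bab' as idx 6
Step 7: w='b' (idx 2), end of input -> output (2, '')


Encoded: [(0, 'a'), (0, 'b'), (1, 'a'), (1, 'b'), (2, 'a'), (5, 'b'), (2, '')]


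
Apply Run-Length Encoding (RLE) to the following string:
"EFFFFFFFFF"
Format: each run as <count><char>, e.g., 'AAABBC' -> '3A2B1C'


Scanning runs left to right:
  i=0: run of 'E' x 1 -> '1E'
  i=1: run of 'F' x 9 -> '9F'

RLE = 1E9F


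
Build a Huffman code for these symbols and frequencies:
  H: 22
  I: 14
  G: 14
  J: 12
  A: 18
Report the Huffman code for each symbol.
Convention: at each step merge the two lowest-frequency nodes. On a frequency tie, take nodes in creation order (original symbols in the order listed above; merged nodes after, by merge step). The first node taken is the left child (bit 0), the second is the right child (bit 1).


Huffman tree construction:
Step 1: Merge J(12) + I(14) = 26
Step 2: Merge G(14) + A(18) = 32
Step 3: Merge H(22) + (J+I)(26) = 48
Step 4: Merge (G+A)(32) + (H+(J+I))(48) = 80
Read each symbol's code off the tree from the root (left child = 0, right child = 1).

Codes:
  H: 10 (length 2)
  I: 111 (length 3)
  G: 00 (length 2)
  J: 110 (length 3)
  A: 01 (length 2)
Average code length: 186/80 = 2.3250 bits/symbol


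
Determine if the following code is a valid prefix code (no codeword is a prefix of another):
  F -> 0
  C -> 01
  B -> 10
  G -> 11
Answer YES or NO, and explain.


Checking each pair (does one codeword prefix another?):
  F='0' vs C='01': prefix -- VIOLATION

NO -- this is NOT a valid prefix code. F (0) is a prefix of C (01).


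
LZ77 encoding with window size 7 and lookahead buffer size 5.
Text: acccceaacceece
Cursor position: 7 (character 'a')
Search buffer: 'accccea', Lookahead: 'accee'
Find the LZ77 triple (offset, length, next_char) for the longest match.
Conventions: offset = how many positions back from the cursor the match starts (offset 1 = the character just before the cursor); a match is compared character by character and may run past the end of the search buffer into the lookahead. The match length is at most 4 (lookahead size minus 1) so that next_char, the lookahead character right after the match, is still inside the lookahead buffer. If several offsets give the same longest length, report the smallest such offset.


Try each offset into the search buffer:
  offset=1 (pos 6, char 'a'): match length 1
  offset=2 (pos 5, char 'e'): match length 0
  offset=3 (pos 4, char 'c'): match length 0
  offset=4 (pos 3, char 'c'): match length 0
  offset=5 (pos 2, char 'c'): match length 0
  offset=6 (pos 1, char 'c'): match length 0
  offset=7 (pos 0, char 'a'): match length 3
Longest match has length 3 at offset 7.
next_char = character at position 7 + 3 = 10 -> 'e'

Best match: offset=7, length=3 (matching 'acc' starting at position 0)
LZ77 triple: (7, 3, 'e')


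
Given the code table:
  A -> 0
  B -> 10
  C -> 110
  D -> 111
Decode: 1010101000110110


Decoding:
10 -> B
10 -> B
10 -> B
10 -> B
0 -> A
0 -> A
110 -> C
110 -> C


Result: BBBBAACC


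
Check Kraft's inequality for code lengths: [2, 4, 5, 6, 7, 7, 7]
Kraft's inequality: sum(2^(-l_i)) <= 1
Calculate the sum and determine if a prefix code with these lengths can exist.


Sum = 2^(-2) + 2^(-4) + 2^(-5) + 2^(-6) + 2^(-7) + 2^(-7) + 2^(-7)
    = 0.25 + 0.0625 + 0.03125 + 0.015625 + 0.0078125 + 0.0078125 + 0.0078125
    = 49/128 = 0.3828125
Since 0.3828125 <= 1, Kraft's inequality IS satisfied.
A prefix code with these lengths CAN exist.

Kraft sum = 0.3828125. Satisfied.


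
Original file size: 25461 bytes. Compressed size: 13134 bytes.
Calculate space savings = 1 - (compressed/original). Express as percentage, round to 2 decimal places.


ratio = compressed/original = 13134/25461 = 0.515848
savings = 1 - ratio = 1 - 0.515848 = 0.484152
as a percentage: 0.484152 * 100 = 48.42%

Space savings = 1 - 13134/25461 = 48.42%


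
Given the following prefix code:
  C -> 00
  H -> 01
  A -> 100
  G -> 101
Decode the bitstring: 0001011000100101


Decoding step by step:
Bits 00 -> C
Bits 01 -> H
Bits 01 -> H
Bits 100 -> A
Bits 01 -> H
Bits 00 -> C
Bits 101 -> G


Decoded message: CHHAHCG


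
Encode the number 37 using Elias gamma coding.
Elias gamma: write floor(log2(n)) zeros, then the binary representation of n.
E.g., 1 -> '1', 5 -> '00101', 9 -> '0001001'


num_bits = floor(log2(37)) + 1 = 6
leading_zeros = num_bits - 1 = 5
binary(37) = 100101

Elias gamma(37) = '00000' + '100101' = 00000100101 (11 bits)


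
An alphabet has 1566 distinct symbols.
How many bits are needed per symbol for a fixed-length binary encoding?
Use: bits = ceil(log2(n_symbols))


log2(1566) = 10.6129
Bracket: 2^10 = 1024 < 1566 <= 2^11 = 2048
So ceil(log2(1566)) = 11

bits = ceil(log2(1566)) = ceil(10.6129) = 11 bits


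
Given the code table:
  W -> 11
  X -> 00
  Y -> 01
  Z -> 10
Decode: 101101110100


Decoding:
10 -> Z
11 -> W
01 -> Y
11 -> W
01 -> Y
00 -> X


Result: ZWYWYX


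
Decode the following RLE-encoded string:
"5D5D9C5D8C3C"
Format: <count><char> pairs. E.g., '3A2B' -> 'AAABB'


Expanding each <count><char> pair:
  5D -> 'DDDDD'
  5D -> 'DDDDD'
  9C -> 'CCCCCCCCC'
  5D -> 'DDDDD'
  8C -> 'CCCCCCCC'
  3C -> 'CCC'

Decoded = DDDDDDDDDDCCCCCCCCCDDDDDCCCCCCCCCCC


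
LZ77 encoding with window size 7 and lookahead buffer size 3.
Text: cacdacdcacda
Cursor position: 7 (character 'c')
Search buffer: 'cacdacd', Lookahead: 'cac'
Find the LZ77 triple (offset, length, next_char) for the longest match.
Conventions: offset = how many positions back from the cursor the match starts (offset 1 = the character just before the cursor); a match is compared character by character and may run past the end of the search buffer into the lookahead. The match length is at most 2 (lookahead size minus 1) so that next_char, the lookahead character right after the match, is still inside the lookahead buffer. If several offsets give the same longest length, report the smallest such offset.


Try each offset into the search buffer:
  offset=1 (pos 6, char 'd'): match length 0
  offset=2 (pos 5, char 'c'): match length 1
  offset=3 (pos 4, char 'a'): match length 0
  offset=4 (pos 3, char 'd'): match length 0
  offset=5 (pos 2, char 'c'): match length 1
  offset=6 (pos 1, char 'a'): match length 0
  offset=7 (pos 0, char 'c'): match length 2
Longest match has length 2 at offset 7.
next_char = character at position 7 + 2 = 9 -> 'c'

Best match: offset=7, length=2 (matching 'ca' starting at position 0)
LZ77 triple: (7, 2, 'c')


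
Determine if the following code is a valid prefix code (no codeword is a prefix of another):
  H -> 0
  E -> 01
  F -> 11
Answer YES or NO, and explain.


Checking each pair (does one codeword prefix another?):
  H='0' vs E='01': prefix -- VIOLATION

NO -- this is NOT a valid prefix code. H (0) is a prefix of E (01).


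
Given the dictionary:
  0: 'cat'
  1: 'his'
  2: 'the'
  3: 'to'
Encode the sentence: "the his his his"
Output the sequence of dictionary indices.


Look up each word in the dictionary:
  'the' -> 2
  'his' -> 1
  'his' -> 1
  'his' -> 1

Encoded: [2, 1, 1, 1]


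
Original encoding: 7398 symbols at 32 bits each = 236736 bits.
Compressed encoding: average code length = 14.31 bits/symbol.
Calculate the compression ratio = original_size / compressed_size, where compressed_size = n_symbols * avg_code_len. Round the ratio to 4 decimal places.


original_size = n_symbols * orig_bits = 7398 * 32 = 236736 bits
compressed_size = n_symbols * avg_code_len = 7398 * 14.31 = 105865.38 bits
ratio = original_size / compressed_size = 236736 / 105865.38 = 2.2362

Compression ratio = 2.2362


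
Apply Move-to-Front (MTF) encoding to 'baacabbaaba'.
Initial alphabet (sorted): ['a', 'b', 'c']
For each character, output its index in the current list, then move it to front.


MTF encoding:
'b': index 1 in ['a', 'b', 'c'] -> ['b', 'a', 'c']
'a': index 1 in ['b', 'a', 'c'] -> ['a', 'b', 'c']
'a': index 0 in ['a', 'b', 'c'] -> ['a', 'b', 'c']
'c': index 2 in ['a', 'b', 'c'] -> ['c', 'a', 'b']
'a': index 1 in ['c', 'a', 'b'] -> ['a', 'c', 'b']
'b': index 2 in ['a', 'c', 'b'] -> ['b', 'a', 'c']
'b': index 0 in ['b', 'a', 'c'] -> ['b', 'a', 'c']
'a': index 1 in ['b', 'a', 'c'] -> ['a', 'b', 'c']
'a': index 0 in ['a', 'b', 'c'] -> ['a', 'b', 'c']
'b': index 1 in ['a', 'b', 'c'] -> ['b', 'a', 'c']
'a': index 1 in ['b', 'a', 'c'] -> ['a', 'b', 'c']


Output: [1, 1, 0, 2, 1, 2, 0, 1, 0, 1, 1]


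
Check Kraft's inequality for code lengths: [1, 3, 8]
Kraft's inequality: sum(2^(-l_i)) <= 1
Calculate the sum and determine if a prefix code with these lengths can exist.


Sum = 2^(-1) + 2^(-3) + 2^(-8)
    = 0.5 + 0.125 + 0.00390625
    = 161/256 = 0.62890625
Since 0.62890625 <= 1, Kraft's inequality IS satisfied.
A prefix code with these lengths CAN exist.

Kraft sum = 0.62890625. Satisfied.


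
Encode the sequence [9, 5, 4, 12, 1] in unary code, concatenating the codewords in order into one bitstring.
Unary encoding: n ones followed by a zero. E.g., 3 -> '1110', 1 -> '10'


Encode each number as n ones followed by a terminating 0:
  9 -> 1111111110 (10 bits)
  5 -> 111110 (6 bits)
  4 -> 11110 (5 bits)
  12 -> 1111111111110 (13 bits)
  1 -> 10 (2 bits)
Total length = 10 + 6 + 5 + 13 + 2 = 36 bits.

Unary([9, 5, 4, 12, 1]) = 111111111011111011110111111111111010 (36 bits)


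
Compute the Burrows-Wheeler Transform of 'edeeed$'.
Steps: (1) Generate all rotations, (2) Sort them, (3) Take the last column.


Rotations (sorted):
  0: $edeeed -> last char: d
  1: d$edeee -> last char: e
  2: deeed$e -> last char: e
  3: ed$edee -> last char: e
  4: edeeed$ -> last char: $
  5: eed$ede -> last char: e
  6: eeed$ed -> last char: d


BWT = deee$ed


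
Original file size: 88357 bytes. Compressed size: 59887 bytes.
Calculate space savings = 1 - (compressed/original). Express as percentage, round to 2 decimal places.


ratio = compressed/original = 59887/88357 = 0.677784
savings = 1 - ratio = 1 - 0.677784 = 0.322216
as a percentage: 0.322216 * 100 = 32.22%

Space savings = 1 - 59887/88357 = 32.22%


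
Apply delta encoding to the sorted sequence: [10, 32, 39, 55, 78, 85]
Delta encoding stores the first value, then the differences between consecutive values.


First value: 10
Deltas:
  32 - 10 = 22
  39 - 32 = 7
  55 - 39 = 16
  78 - 55 = 23
  85 - 78 = 7


Delta encoded: [10, 22, 7, 16, 23, 7]


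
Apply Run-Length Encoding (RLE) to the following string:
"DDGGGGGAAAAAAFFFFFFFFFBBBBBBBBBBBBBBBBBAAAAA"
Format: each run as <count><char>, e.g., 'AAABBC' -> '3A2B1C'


Scanning runs left to right:
  i=0: run of 'D' x 2 -> '2D'
  i=2: run of 'G' x 5 -> '5G'
  i=7: run of 'A' x 6 -> '6A'
  i=13: run of 'F' x 9 -> '9F'
  i=22: run of 'B' x 17 -> '17B'
  i=39: run of 'A' x 5 -> '5A'

RLE = 2D5G6A9F17B5A


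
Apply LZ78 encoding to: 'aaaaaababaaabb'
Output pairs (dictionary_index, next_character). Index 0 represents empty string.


LZ78 encoding steps:
Dictionary: {0: ''}
Step 1: w='' (idx 0), next='a' -> output (0, 'a'), add 'a' as idx 1
Step 2: w='a' (idx 1), next='a' -> output (1, 'a'), add 'aa' as idx 2
Step 3: w='aa' (idx 2), next='a' -> output (2, 'a'), add 'aaa' as idx 3
Step 4: w='' (idx 0), next='b' -> output (0, 'b'), add 'b' as idx 4
Step 5: w='a' (idx 1), next='b' -> output (1, 'b'), add 'ab' as idx 5
Step 6: w='aaa' (idx 3), next='b' -> output (3, 'b'), add 'aaab' as idx 6
Step 7: w='b' (idx 4), end of input -> output (4, '')


Encoded: [(0, 'a'), (1, 'a'), (2, 'a'), (0, 'b'), (1, 'b'), (3, 'b'), (4, '')]


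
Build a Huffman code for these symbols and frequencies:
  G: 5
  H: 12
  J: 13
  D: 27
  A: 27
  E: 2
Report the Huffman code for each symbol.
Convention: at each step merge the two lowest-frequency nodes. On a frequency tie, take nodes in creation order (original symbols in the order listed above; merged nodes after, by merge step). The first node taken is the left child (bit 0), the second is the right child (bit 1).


Huffman tree construction:
Step 1: Merge E(2) + G(5) = 7
Step 2: Merge (E+G)(7) + H(12) = 19
Step 3: Merge J(13) + ((E+G)+H)(19) = 32
Step 4: Merge D(27) + A(27) = 54
Step 5: Merge (J+((E+G)+H))(32) + (D+A)(54) = 86
Read each symbol's code off the tree from the root (left child = 0, right child = 1).

Codes:
  G: 0101 (length 4)
  H: 011 (length 3)
  J: 00 (length 2)
  D: 10 (length 2)
  A: 11 (length 2)
  E: 0100 (length 4)
Average code length: 198/86 = 2.3023 bits/symbol


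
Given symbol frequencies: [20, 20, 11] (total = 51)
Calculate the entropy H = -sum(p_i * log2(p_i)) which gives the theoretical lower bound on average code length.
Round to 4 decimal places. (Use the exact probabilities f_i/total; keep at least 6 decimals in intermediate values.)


Per-symbol terms -p_i * log2(p_i) with p_i = f_i/51:
  p = 20/51 = 0.392157: log2(p) = -1.350497, -p*log2(p) = 0.529607
  p = 20/51 = 0.392157: log2(p) = -1.350497, -p*log2(p) = 0.529607
  p = 11/51 = 0.215686: log2(p) = -2.212994, -p*log2(p) = 0.477312
H = 0.529607 + 0.529607 + 0.477312 = 1.536526

H = 1.5365 bits/symbol


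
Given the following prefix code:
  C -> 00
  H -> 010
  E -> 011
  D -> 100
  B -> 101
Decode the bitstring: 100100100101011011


Decoding step by step:
Bits 100 -> D
Bits 100 -> D
Bits 100 -> D
Bits 101 -> B
Bits 011 -> E
Bits 011 -> E


Decoded message: DDDBEE


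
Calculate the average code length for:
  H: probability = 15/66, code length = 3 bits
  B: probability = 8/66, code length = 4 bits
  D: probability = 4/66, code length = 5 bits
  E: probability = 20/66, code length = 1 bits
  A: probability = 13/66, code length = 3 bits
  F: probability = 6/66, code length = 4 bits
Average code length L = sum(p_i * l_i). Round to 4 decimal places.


Weighted contributions p_i * l_i:
  H: (15/66) * 3 = 45/66
  B: (8/66) * 4 = 32/66
  D: (4/66) * 5 = 20/66
  E: (20/66) * 1 = 20/66
  A: (13/66) * 3 = 39/66
  F: (6/66) * 4 = 24/66
Sum = (45 + 32 + 20 + 20 + 39 + 24)/66 = 180/66

L = 180/66 = 2.7273 bits/symbol


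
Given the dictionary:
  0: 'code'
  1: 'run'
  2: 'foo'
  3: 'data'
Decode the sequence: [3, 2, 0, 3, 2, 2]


Look up each index in the dictionary:
  3 -> 'data'
  2 -> 'foo'
  0 -> 'code'
  3 -> 'data'
  2 -> 'foo'
  2 -> 'foo'

Decoded: "data foo code data foo foo"


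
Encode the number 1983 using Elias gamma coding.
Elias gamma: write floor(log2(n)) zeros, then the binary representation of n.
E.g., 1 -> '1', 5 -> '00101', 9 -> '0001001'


num_bits = floor(log2(1983)) + 1 = 11
leading_zeros = num_bits - 1 = 10
binary(1983) = 11110111111

Elias gamma(1983) = '0000000000' + '11110111111' = 000000000011110111111 (21 bits)


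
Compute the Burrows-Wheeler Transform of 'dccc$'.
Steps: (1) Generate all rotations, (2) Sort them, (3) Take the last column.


Rotations (sorted):
  0: $dccc -> last char: c
  1: c$dcc -> last char: c
  2: cc$dc -> last char: c
  3: ccc$d -> last char: d
  4: dccc$ -> last char: $


BWT = cccd$


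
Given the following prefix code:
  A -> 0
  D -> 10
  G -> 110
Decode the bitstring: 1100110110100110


Decoding step by step:
Bits 110 -> G
Bits 0 -> A
Bits 110 -> G
Bits 110 -> G
Bits 10 -> D
Bits 0 -> A
Bits 110 -> G


Decoded message: GAGGDAG


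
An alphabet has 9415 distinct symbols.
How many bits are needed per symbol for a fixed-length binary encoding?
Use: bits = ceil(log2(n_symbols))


log2(9415) = 13.2007
Bracket: 2^13 = 8192 < 9415 <= 2^14 = 16384
So ceil(log2(9415)) = 14

bits = ceil(log2(9415)) = ceil(13.2007) = 14 bits


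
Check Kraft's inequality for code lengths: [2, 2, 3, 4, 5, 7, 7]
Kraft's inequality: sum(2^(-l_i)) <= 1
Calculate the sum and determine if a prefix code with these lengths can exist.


Sum = 2^(-2) + 2^(-2) + 2^(-3) + 2^(-4) + 2^(-5) + 2^(-7) + 2^(-7)
    = 0.25 + 0.25 + 0.125 + 0.0625 + 0.03125 + 0.0078125 + 0.0078125
    = 94/128 = 0.734375
Since 0.734375 <= 1, Kraft's inequality IS satisfied.
A prefix code with these lengths CAN exist.

Kraft sum = 0.734375. Satisfied.


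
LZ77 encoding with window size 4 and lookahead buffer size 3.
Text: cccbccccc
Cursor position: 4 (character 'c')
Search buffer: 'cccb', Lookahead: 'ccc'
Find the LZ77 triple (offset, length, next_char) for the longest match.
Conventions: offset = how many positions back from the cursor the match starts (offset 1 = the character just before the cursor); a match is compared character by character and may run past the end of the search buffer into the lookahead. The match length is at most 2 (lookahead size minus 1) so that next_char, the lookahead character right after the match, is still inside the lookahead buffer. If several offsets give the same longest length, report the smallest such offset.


Try each offset into the search buffer:
  offset=1 (pos 3, char 'b'): match length 0
  offset=2 (pos 2, char 'c'): match length 1
  offset=3 (pos 1, char 'c'): match length 2
  offset=4 (pos 0, char 'c'): match length 2
Longest match has length 2, found at offsets 3, 4; take the smallest, offset 3.
next_char = character at position 4 + 2 = 6 -> 'c'

Best match: offset=3, length=2 (matching 'cc' starting at position 1)
LZ77 triple: (3, 2, 'c')
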